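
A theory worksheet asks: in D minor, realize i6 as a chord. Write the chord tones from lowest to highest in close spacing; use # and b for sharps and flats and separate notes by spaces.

The numeral's case and figure indicate a minor triad. In D minor its root, the tonic, is D.
Stacking thirds from D gives D-F-A.
With the 6 figure the chord is in first inversion; from the bass F upward in close position it reads F-A-D.

F A D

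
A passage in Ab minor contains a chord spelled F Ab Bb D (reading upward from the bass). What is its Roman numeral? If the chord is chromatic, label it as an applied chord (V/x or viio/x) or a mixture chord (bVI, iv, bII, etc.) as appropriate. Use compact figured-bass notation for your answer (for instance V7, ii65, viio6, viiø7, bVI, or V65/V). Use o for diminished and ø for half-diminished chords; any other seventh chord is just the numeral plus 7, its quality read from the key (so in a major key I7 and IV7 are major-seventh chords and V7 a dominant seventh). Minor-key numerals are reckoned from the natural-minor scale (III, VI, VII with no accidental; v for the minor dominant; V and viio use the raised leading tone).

Stacked in thirds the chord is Bb-D-F-Ab: a dominant seventh chord on Bb.
Bb is not a diatonic chord root with this quality in Ab minor, but it lies a perfect fifth above Eb (V), so the chord functions as an applied dominant of V.
With F in the bass the chord is in second inversion, so the figured bass is 43.

V43/V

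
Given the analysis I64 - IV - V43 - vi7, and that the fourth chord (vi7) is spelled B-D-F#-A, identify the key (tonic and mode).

D major

vi7 is given as B-D-F#-A — a minor seventh chord with root B.
If B is scale degree 6 and the mode makes that degree carry a minor seventh chord, the tonic is D and the mode is major.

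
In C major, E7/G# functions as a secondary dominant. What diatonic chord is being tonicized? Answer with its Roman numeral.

vi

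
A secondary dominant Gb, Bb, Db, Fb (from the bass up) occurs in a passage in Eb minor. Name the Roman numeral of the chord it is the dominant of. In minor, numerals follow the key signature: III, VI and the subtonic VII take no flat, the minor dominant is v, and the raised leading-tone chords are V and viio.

VI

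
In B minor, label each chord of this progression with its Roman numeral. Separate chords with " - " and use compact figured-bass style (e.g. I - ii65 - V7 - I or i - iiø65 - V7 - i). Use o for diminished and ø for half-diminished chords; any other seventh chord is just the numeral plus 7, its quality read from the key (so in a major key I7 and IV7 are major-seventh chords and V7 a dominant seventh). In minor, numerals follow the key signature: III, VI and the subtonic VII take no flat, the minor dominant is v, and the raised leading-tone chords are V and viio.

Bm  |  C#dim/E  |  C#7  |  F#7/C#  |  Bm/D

i - iio6 - V7/V - V43 - i6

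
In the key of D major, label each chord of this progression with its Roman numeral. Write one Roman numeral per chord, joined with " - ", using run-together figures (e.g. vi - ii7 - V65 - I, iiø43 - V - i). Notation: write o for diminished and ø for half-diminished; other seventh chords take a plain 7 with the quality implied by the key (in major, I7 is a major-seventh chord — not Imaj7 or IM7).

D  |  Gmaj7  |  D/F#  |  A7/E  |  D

I - IV7 - I6 - V43 - I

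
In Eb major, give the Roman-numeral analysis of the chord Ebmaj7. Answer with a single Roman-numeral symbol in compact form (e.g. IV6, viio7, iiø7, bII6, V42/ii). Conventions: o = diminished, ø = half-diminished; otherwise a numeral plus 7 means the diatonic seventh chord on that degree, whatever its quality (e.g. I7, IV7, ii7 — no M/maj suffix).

I7

Stacked in thirds the chord is Eb-G-Bb-D: a major seventh chord on Eb.
In Eb major, Eb is the tonic; the diatonic major seventh chord there is I7.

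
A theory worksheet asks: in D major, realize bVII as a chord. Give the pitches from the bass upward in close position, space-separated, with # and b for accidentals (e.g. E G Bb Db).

C E G

Scale degree 7 in D major is C#; lowering it a half step gives C. bVII is a major triad on the lowered seventh degree (the subtonic), borrowed from the parallel minor.
So the chord is C-E-G, a major triad.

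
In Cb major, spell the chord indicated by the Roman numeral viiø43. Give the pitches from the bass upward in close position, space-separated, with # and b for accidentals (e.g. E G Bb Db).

Fb Ab Bb Db

In Cb major, the leading tone is Bb, and the diatonic chord built there is a half-diminished seventh chord.
That chord is spelled Bb-Db-Fb-Ab.
With the 43 figure the chord is in second inversion; from the bass Fb upward in close position it reads Fb-Ab-Bb-Db.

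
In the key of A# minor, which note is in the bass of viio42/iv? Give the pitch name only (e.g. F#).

The applied chord viio42/iv is rooted on C##: C##-E#-G#-B.
The figure 42 means third inversion — the seventh is in the bass.

B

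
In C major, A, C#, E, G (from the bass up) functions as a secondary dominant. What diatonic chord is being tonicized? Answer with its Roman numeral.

ii

The chord is a dominant seventh chord on A.
A dominant resolves down a perfect fifth: A → D. In C major, D is scale degree 2, i.e. ii.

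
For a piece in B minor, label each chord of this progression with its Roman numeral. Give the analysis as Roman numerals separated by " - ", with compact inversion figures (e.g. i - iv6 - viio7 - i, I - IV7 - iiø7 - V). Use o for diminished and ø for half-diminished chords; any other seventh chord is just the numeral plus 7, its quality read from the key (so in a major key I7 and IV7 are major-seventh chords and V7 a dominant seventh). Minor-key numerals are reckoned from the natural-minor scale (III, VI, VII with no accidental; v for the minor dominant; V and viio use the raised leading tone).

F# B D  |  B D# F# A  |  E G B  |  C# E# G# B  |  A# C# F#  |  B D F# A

F#-B-D has root B, degree 1 in B minor, so i64.
B-D#-F#-A: chromatic; B is V of iv, so V7/iv.
E-G-B: root E is the subdominant; minor triad there is iv.
C#-E#-G#-B is the secondary dominant of V (dominant seventh chord on C#): V7/V.
A#-C#-F#: major triad on F# = scale degree 5 → V6.
B-D-F#-A: root B is the tonic; minor seventh chord there is i7.

i64 - V7/iv - iv - V7/V - V6 - i7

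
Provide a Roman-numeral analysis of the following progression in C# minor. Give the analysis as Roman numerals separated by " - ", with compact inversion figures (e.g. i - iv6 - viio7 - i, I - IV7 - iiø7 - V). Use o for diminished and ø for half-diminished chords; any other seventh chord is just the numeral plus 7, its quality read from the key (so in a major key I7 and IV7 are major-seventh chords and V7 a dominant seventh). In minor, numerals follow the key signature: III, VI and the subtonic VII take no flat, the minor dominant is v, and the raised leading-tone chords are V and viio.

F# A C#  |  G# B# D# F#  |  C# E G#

iv - V7 - i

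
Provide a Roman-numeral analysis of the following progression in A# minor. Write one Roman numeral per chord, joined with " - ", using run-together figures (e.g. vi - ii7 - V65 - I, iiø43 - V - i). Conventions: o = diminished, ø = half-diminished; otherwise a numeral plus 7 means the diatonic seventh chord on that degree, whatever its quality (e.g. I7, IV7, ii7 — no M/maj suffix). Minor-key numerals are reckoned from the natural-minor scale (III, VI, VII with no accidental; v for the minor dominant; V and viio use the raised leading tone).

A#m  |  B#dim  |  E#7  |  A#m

i - iio - V7 - i

A#m: minor triad on A# = scale degree 1 → i.
B#dim has root B#, degree 2 in A# minor, so iio.
E#7: root E# is the dominant; dominant seventh chord there is V7.
A#m: minor triad on A# = scale degree 1 → i.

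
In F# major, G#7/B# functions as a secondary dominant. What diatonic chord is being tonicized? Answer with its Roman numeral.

V

The chord is a dominant seventh chord on G#.
A dominant resolves down a perfect fifth: G# → C#. In F# major, C# is scale degree 5, i.e. V.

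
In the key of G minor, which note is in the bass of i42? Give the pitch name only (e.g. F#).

F

i in G minor has root G; the chord is G-Bb-D-F.
The figure 42 means third inversion — the seventh is in the bass.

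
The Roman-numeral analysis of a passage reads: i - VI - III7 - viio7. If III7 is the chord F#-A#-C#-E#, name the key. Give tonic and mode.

D# minor

The chord F#maj7 is a major seventh chord rooted on F#; its label is III7.
Counting down 2 scale steps from F# places the tonic on D#; a major seventh chord on degree 3 is diatonic only in minor.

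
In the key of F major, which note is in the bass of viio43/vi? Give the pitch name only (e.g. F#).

G

The applied chord viio43/vi is rooted on C#: C#-E-G-Bb.
The figure 43 means second inversion — the fifth is in the bass.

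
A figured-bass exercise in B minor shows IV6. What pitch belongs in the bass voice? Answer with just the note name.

IV in B minor has root E; the chord is E-G#-B.
The figure 6 means first inversion — the third is in the bass.

G#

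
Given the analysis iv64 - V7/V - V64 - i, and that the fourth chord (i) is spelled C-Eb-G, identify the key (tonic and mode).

C minor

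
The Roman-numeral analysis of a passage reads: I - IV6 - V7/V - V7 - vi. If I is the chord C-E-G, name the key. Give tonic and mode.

C major

The chord C is a major triad rooted on C; its label is I.
If C is scale degree 1 and the mode makes that degree carry a major triad, the tonic is C and the mode is major.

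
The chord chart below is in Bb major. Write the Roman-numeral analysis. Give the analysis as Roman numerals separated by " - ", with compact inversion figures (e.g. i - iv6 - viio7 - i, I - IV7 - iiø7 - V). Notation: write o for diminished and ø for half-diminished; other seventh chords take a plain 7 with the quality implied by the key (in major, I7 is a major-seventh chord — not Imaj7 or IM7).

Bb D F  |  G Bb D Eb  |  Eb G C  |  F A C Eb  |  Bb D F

Bb-D-F: major triad on Bb = scale degree 1 → I.
G-Bb-D-Eb has root Eb, degree 4 in Bb major, so IV65.
Eb-G-C: root C is the supertonic; minor triad there is ii6.
F-A-C-Eb has root F, degree 5 in Bb major, so V7.
Bb-D-F: major triad on Bb = scale degree 1 → I.

I - IV65 - ii6 - V7 - I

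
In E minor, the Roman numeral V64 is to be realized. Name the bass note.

V in E minor has root B; the chord is B-D#-F#.
The figure 64 means second inversion — the fifth is in the bass.

F#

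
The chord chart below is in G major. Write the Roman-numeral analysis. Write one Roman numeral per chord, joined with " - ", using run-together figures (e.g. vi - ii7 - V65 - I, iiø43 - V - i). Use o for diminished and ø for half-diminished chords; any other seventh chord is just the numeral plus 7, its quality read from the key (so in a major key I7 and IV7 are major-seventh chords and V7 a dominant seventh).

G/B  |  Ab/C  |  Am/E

G/B: root G is the tonic; major triad there is I6.
Ab/C: major triad on Ab — chromatic; Ab is the lowered second degree, so this is the Neapolitan sixth, bII6 (third, C, in the bass — hence the 6).
Am/E: minor triad on A = scale degree 2 → ii64.

I6 - bII6 - ii64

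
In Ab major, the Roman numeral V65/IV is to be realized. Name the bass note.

The applied chord V65/IV is rooted on Ab: Ab-C-Eb-Gb.
The figure 65 means first inversion — the third is in the bass.

C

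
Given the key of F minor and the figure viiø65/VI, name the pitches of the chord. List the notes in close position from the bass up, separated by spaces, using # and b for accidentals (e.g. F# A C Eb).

The slash marks an applied leading-tone chord: viio of VI. In F minor, VI is Db, so the leading tone to it is C, a half step below.
Building a half-diminished seventh chord on C gives C-Eb-Gb-Bb.
With the 65 figure the chord is in first inversion; from the bass Eb upward in close position it reads Eb-Gb-Bb-C.

Eb Gb Bb C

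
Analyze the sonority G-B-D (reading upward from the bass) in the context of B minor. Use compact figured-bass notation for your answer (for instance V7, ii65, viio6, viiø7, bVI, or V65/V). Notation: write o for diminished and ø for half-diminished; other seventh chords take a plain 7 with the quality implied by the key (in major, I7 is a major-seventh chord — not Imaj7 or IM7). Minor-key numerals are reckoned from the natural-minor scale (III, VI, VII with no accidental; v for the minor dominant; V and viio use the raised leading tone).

Stacked in thirds the chord is G-B-D: a major triad on G.
G is scale degree 6 in B minor, and a major triad on that degree is written VI.

VI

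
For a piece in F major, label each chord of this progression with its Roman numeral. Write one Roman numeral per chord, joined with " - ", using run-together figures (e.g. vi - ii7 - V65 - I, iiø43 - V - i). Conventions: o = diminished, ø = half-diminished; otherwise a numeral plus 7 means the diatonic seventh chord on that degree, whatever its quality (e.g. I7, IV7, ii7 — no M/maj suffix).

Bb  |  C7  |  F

IV - V7 - I

Bb: root Bb is the subdominant; major triad there is IV.
C7: root C is the dominant; dominant seventh chord there is V7.
F: major triad on F = scale degree 1 → I.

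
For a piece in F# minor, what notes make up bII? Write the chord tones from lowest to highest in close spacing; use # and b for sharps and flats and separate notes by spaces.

bII is the Neapolitan chord — a major triad on the lowered second degree. In F# minor that root is G.
So the chord is G-B-D.

G B D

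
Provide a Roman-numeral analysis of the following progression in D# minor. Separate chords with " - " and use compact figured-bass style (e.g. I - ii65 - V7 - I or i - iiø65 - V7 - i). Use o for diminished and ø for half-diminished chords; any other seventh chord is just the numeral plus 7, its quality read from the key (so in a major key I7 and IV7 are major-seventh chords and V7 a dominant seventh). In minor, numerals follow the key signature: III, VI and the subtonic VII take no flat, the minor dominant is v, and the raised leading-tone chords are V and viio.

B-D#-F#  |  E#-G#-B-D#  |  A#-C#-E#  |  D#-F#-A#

B-D#-F#: root B is the submediant; major triad there is VI.
E#-G#-B-D# has root E#, degree 2 in D# minor, so iiø7.
A#-C#-E#: minor triad on A# = scale degree 5 → v.
D#-F#-A# has root D#, degree 1 in D# minor, so i.

VI - iiø7 - v - i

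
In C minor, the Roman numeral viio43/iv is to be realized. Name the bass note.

Bb

The applied chord viio43/iv is rooted on E: E-G-Bb-Db.
The figure 43 means second inversion — the fifth is in the bass.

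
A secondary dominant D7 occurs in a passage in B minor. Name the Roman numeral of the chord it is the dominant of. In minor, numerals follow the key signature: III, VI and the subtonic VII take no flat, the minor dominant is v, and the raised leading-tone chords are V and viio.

The chord is a dominant seventh chord on D.
A dominant resolves down a perfect fifth: D → G. In B minor, G is scale degree 6, i.e. VI.

VI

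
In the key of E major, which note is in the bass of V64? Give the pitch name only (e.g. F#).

F#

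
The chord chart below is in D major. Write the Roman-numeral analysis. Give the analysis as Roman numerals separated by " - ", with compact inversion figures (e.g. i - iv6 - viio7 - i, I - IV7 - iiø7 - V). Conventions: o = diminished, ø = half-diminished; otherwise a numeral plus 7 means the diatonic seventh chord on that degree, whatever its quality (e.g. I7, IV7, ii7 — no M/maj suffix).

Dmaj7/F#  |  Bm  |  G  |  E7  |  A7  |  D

I65 - vi - IV - V7/V - V7 - I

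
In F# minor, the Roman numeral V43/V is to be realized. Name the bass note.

D#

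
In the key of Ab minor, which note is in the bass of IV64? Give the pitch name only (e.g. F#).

Ab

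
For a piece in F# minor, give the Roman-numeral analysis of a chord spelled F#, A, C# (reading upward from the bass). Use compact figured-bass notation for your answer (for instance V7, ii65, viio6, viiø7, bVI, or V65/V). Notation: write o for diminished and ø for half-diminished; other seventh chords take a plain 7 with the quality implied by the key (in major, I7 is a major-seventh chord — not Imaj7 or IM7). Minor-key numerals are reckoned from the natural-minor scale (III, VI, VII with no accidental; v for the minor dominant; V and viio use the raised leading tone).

i

Stacked in thirds the chord is F#-A-C#: a minor triad on F#.
In F# minor, F# is the tonic; the diatonic minor triad there is i.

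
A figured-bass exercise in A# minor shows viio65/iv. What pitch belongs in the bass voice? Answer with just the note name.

The applied chord viio65/iv is rooted on C##: C##-E#-G#-B.
The figure 65 means first inversion — the third is in the bass.

E#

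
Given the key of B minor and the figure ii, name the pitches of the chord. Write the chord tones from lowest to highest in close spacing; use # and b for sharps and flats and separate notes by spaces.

C# E G#

Scale degree 2 in B minor is C#; here the chord built on it is altered to a minor triad. ii is the minor supertonic, borrowed from the parallel major (the Dorian ii).
So the chord is C#-E-G#, a minor triad.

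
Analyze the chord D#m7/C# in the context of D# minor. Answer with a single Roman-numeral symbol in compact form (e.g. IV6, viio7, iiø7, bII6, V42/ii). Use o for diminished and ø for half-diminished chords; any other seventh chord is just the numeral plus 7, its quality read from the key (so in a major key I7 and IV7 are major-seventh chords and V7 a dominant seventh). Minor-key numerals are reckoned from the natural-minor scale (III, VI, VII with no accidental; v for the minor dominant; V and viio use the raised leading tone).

i42

The pitches D#-F#-A#-C# form a minor seventh chord rooted on D#.
D# is scale degree 1 in D# minor, and a minor seventh chord on that degree is written i7.
With C# in the bass the chord is in third inversion, so the figured bass is 42.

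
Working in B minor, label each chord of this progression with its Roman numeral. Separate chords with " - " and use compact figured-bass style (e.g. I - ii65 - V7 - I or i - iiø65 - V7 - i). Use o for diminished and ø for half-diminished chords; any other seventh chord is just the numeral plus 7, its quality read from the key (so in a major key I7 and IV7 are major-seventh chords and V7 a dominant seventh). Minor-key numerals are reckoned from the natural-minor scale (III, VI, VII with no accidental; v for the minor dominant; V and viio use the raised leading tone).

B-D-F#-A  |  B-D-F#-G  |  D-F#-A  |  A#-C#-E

i7 - VI65 - III - viio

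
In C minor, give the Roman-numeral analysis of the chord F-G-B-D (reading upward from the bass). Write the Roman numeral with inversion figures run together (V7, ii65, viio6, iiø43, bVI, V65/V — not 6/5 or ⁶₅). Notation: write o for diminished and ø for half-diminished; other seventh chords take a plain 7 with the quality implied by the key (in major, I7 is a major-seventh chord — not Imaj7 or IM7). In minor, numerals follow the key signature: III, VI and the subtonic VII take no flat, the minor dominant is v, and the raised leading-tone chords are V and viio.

The pitches G-B-D-F form a dominant seventh chord rooted on G.
In C minor, G is the dominant; the diatonic dominant seventh chord there is V7.
With F in the bass the chord is in third inversion, so the figured bass is 42.

V42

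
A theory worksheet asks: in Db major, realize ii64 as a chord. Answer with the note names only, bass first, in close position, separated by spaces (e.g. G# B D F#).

Bb Eb Gb

The numeral's case and figure indicate a minor triad. In Db major its root, scale degree 2, is Eb.
Stacking thirds from Eb gives Eb-Gb-Bb.
The figured bass 64 indicates second inversion, placing the fifth (Bb) in the bass: Bb-Eb-Gb.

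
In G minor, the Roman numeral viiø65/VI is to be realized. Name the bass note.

F

The applied chord viiø65/VI is rooted on D: D-F-Ab-C.
The figure 65 means first inversion — the third is in the bass.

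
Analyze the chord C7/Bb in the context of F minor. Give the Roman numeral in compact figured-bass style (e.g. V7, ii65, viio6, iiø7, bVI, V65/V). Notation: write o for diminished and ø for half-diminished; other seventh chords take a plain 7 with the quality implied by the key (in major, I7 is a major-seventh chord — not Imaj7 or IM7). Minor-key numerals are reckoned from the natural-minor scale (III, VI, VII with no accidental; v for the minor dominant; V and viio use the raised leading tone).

V42

Stacked in thirds the chord is C-E-G-Bb: a dominant seventh chord on C.
C is scale degree 5 in F minor, and a dominant seventh chord on that degree is written V7.
With Bb in the bass the chord is in third inversion, so the figured bass is 42.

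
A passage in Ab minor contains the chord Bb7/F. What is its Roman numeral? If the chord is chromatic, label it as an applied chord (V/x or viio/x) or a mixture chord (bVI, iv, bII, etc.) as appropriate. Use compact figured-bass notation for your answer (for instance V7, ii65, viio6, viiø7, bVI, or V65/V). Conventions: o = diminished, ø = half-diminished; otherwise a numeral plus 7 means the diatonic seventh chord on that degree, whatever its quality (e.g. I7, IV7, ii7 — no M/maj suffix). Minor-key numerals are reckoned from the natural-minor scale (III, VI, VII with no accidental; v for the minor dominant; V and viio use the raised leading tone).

Stacked in thirds the chord is Bb-D-F-Ab: a dominant seventh chord on Bb.
Bb is not a diatonic chord root with this quality in Ab minor, but it lies a perfect fifth above Eb (V), so the chord functions as an applied dominant of V.
With F in the bass the chord is in second inversion, so the figured bass is 43.

V43/V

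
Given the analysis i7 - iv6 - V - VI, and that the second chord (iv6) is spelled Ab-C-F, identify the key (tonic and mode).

The chord Fm/Ab is a minor triad rooted on F; its label is iv6.
iv6 on F implies F is the subdominant; that puts the tonic at C, and the lowercase numeral fits minor mode.

C minor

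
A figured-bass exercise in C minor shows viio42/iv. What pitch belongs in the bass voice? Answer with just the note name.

The applied chord viio42/iv is rooted on E: E-G-Bb-Db.
The figure 42 means third inversion — the seventh is in the bass.

Db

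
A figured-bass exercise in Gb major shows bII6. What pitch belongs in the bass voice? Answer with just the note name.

bII in Gb major has root Abb; the chord is Abb-Cb-Ebb.
The figure 6 means first inversion — the third is in the bass.

Cb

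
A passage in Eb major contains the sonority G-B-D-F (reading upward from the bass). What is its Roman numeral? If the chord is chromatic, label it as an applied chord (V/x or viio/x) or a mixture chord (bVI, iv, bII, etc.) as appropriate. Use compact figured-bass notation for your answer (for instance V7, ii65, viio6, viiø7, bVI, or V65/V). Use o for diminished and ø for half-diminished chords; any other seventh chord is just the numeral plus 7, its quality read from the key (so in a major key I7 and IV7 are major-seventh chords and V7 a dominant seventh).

V7/vi

The pitches G-B-D-F form a dominant seventh chord rooted on G.
G is not a diatonic chord root with this quality in Eb major, but it lies a perfect fifth above C (vi), so the chord functions as an applied dominant of vi.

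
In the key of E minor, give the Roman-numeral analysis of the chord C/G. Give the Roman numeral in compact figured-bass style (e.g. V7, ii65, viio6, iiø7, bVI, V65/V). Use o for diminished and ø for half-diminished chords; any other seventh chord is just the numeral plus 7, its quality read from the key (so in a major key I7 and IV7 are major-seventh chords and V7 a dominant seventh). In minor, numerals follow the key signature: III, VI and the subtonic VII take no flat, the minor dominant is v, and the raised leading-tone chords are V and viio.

The pitches C-E-G form a major triad rooted on C.
C is scale degree 6 in E minor, and a major triad on that degree is written VI.
With G in the bass the chord is in second inversion, so the figured bass is 64.

VI64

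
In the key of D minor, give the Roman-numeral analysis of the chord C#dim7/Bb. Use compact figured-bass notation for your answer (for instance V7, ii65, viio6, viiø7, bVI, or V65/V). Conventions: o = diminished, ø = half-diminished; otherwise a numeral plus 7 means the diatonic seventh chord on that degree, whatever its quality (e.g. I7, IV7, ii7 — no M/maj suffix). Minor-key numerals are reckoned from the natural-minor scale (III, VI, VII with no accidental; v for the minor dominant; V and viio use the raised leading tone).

viio42

Stacked in thirds the chord is C#-E-G-Bb: a fully diminished seventh chord on C#.
C# is scale degree 7 in D minor, and a fully diminished seventh chord on that degree is written viio7.
With Bb in the bass the chord is in third inversion, so the figured bass is 42.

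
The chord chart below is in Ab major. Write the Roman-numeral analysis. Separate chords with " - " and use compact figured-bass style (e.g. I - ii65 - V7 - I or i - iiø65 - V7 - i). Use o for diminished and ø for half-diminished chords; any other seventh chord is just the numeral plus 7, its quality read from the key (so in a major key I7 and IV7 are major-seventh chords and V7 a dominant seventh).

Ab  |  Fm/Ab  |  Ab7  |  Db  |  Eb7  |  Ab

Ab has root Ab, degree 1 in Ab major, so I.
Fm/Ab: minor triad on F = scale degree 6 → vi6.
Ab7: a dominant seventh chord on Ab, the applied dominant of IV → V7/IV.
Db has root Db, degree 4 in Ab major, so IV.
Eb7: dominant seventh chord on Eb = scale degree 5 → V7.
Ab has root Ab, degree 1 in Ab major, so I.

I - vi6 - V7/IV - IV - V7 - I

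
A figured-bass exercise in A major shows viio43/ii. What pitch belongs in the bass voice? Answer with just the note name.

The applied chord viio43/ii is rooted on A#: A#-C#-E-G.
The figure 43 means second inversion — the fifth is in the bass.

E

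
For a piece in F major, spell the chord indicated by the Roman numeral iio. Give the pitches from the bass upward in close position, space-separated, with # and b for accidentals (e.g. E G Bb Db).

G Bb Db

iio is the diminished supertonic triad, borrowed from the parallel minor. In F major that root is G.
So the chord is G-Bb-Db.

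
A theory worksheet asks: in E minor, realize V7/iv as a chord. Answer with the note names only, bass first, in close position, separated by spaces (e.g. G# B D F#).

V7/iv is a secondary dominant — the dominant seventh of iv. iv in E minor is A, so the applied chord's root is E, a perfect fifth above.
Building a dominant seventh chord on E gives E-G#-B-D.

E G# B D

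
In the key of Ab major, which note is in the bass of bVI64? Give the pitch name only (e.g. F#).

Cb

bVI in Ab major has root Fb; the chord is Fb-Ab-Cb.
The figure 64 means second inversion — the fifth is in the bass.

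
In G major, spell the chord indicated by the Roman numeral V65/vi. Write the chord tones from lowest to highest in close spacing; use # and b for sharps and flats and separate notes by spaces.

V65/vi is a secondary dominant — the dominant seventh of vi. vi in G major is E, so the applied chord's root is B, a perfect fifth above.
Building a dominant seventh chord on B gives B-D#-F#-A.
With the 65 figure the chord is in first inversion; from the bass D# upward in close position it reads D#-F#-A-B.

D# F# A B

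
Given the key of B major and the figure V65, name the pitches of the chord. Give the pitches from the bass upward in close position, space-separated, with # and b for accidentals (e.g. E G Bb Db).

In B major, the fifth degree is F#, and the diatonic chord built there is a dominant seventh chord.
Stacking thirds from F# gives F#-A#-C#-E.
With the 65 figure the chord is in first inversion; from the bass A# upward in close position it reads A#-C#-E-F#.

A# C# E F#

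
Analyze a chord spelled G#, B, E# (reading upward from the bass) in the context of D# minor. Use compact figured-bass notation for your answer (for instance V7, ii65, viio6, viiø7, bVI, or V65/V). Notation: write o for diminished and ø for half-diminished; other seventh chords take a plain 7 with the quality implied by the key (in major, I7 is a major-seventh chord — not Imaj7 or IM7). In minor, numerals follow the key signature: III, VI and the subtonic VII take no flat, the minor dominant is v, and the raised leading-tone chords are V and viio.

iio6

Stacked in thirds the chord is E#-G#-B: a diminished triad on E#.
In D# minor, E# is the supertonic; the diatonic diminished triad there is iio.
With G# in the bass the chord is in first inversion, so the figured bass is 6.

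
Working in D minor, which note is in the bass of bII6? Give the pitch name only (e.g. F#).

G

bII in D minor has root Eb; the chord is Eb-G-Bb.
The figure 6 means first inversion — the third is in the bass.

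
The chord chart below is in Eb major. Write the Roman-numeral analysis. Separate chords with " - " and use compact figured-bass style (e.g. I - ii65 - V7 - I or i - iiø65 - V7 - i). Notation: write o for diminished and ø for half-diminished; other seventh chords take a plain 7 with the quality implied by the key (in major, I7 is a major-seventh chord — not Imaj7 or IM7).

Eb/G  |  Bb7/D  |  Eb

I6 - V65 - I

Eb/G: major triad on Eb = scale degree 1 → I6.
Bb7/D: dominant seventh chord on Bb = scale degree 5 → V65.
Eb: major triad on Eb = scale degree 1 → I.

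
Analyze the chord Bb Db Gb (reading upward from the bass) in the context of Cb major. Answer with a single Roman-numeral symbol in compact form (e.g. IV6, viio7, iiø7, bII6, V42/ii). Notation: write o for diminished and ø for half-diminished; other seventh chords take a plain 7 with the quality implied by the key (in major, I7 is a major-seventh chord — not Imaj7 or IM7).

V6

Stacked in thirds the chord is Gb-Bb-Db: a major triad on Gb.
In Cb major, Gb is the dominant; the diatonic major triad there is V.
With Bb in the bass the chord is in first inversion, so the figured bass is 6.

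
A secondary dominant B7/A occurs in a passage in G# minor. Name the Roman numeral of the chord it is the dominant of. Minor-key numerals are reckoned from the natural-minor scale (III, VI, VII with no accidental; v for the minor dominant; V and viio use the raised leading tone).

VI

The chord is a dominant seventh chord on B.
A dominant resolves down a perfect fifth: B → E. In G# minor, E is scale degree 6, i.e. VI.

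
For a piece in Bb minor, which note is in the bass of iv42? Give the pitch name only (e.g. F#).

Db

iv in Bb minor has root Eb; the chord is Eb-Gb-Bb-Db.
The figure 42 means third inversion — the seventh is in the bass.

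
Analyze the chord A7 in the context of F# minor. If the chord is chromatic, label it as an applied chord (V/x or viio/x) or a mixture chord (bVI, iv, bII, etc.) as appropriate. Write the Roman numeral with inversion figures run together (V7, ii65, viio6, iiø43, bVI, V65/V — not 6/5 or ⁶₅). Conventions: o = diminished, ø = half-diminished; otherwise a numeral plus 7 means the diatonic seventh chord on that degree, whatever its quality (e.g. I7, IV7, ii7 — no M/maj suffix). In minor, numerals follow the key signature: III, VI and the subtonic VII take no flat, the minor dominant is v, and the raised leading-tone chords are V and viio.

Stacked in thirds the chord is A-C#-E-G: a dominant seventh chord on A.
A is not a diatonic chord root with this quality in F# minor, but it lies a perfect fifth above D (VI), so the chord functions as an applied dominant of VI.

V7/VI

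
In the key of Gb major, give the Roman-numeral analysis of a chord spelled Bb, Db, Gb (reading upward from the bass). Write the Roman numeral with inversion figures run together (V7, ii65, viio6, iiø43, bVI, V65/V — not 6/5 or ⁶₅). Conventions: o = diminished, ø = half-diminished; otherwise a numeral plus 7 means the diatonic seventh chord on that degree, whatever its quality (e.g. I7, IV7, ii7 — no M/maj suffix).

Stacked in thirds the chord is Gb-Bb-Db: a major triad on Gb.
Gb is scale degree 1 in Gb major, and a major triad on that degree is written I.
With Bb in the bass the chord is in first inversion, so the figured bass is 6.

I6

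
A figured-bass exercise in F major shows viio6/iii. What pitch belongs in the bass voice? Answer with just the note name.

B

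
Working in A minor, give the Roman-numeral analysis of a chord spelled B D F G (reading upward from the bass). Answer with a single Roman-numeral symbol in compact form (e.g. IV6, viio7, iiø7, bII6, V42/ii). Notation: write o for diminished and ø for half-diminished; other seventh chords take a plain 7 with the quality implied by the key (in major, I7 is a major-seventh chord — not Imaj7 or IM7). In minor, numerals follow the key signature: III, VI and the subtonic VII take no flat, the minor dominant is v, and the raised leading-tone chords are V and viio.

VII65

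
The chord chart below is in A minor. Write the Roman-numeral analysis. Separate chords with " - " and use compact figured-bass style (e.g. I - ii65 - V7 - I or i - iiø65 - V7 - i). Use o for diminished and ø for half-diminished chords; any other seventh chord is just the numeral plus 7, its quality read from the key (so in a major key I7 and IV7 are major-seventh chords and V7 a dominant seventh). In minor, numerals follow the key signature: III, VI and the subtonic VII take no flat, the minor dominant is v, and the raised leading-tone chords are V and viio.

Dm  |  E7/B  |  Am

Dm has root D, degree 4 in A minor, so iv.
E7/B: dominant seventh chord on E = scale degree 5 → V43.
Am: root A is the tonic; minor triad there is i.

iv - V43 - i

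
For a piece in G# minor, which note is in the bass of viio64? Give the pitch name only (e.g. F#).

C#

viio in G# minor has root F##; the chord is F##-A#-C#.
The figure 64 means second inversion — the fifth is in the bass.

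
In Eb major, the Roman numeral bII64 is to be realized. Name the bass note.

bII in Eb major has root Fb; the chord is Fb-Ab-Cb.
The figure 64 means second inversion — the fifth is in the bass.

Cb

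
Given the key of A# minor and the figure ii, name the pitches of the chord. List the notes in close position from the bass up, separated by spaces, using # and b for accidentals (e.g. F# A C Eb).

ii is the minor supertonic, borrowed from the parallel major (the Dorian ii). In A# minor that root is B#.
So the chord is B#-D#-F##.

B# D# F##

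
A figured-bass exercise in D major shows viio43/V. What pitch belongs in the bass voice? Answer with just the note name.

D

The applied chord viio43/V is rooted on G#: G#-B-D-F.
The figure 43 means second inversion — the fifth is in the bass.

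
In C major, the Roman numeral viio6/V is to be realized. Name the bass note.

A

The applied chord viio6/V is rooted on F#: F#-A-C.
The figure 6 means first inversion — the third is in the bass.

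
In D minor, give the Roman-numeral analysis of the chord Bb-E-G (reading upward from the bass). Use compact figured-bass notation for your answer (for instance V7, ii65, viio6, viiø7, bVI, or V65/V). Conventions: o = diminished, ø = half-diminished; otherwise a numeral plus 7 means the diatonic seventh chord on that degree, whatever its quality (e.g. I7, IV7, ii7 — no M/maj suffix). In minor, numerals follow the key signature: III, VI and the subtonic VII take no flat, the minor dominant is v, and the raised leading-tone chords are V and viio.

iio64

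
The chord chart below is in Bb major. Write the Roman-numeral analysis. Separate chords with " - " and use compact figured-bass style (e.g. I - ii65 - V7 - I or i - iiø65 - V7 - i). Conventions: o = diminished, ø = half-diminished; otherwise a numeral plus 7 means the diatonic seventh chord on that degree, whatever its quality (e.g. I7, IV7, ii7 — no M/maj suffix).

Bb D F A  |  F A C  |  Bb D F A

Bb-D-F-A: root Bb is the tonic; major seventh chord there is I7.
F-A-C: major triad on F = scale degree 5 → V.
Bb-D-F-A: root Bb is the tonic; major seventh chord there is I7.

I7 - V - I7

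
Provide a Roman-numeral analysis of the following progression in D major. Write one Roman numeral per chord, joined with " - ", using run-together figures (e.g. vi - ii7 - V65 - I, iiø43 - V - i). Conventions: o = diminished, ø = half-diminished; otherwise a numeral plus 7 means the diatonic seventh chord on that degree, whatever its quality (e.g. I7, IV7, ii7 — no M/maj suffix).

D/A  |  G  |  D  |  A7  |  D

I64 - IV - I - V7 - I

D/A: major triad on D = scale degree 1 → I64.
G: major triad on G = scale degree 4 → IV.
D: root D is the tonic; major triad there is I.
A7 has root A, degree 5 in D major, so V7.
D has root D, degree 1 in D major, so I.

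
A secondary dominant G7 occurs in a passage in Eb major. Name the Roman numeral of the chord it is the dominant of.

The chord is a dominant seventh chord on G.
A dominant resolves down a perfect fifth: G → C. In Eb major, C is scale degree 6, i.e. vi.

vi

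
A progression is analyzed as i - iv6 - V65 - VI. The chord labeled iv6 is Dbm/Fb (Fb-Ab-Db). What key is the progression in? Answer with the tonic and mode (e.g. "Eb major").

Ab minor

The anchor chord is a minor triad on Db, labeled iv6.
Counting down 3 scale steps from Db places the tonic on Ab; a minor triad on degree 4 is diatonic only in minor.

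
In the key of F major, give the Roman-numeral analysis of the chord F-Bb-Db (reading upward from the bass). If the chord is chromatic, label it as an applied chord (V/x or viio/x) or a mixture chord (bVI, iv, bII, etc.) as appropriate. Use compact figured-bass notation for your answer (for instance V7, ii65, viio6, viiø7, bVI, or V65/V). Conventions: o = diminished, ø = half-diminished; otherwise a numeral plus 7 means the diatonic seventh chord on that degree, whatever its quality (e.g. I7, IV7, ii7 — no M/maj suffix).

The pitches Bb-Db-F form a minor triad rooted on Bb.
Bb is the fourth degree of F major. This is the minor subdominant, borrowed from the parallel minor.
With F in the bass the chord is in second inversion, so the figured bass is 64.

iv64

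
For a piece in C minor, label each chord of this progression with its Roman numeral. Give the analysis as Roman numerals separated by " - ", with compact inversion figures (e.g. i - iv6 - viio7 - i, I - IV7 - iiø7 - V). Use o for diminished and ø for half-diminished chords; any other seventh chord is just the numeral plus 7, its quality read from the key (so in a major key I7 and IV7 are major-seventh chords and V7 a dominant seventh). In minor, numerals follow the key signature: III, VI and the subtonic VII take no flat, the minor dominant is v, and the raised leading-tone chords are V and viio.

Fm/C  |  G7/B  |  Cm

Fm/C has root F, degree 4 in C minor, so iv64.
G7/B: root G is the dominant; dominant seventh chord there is V65.
Cm has root C, degree 1 in C minor, so i.

iv64 - V65 - i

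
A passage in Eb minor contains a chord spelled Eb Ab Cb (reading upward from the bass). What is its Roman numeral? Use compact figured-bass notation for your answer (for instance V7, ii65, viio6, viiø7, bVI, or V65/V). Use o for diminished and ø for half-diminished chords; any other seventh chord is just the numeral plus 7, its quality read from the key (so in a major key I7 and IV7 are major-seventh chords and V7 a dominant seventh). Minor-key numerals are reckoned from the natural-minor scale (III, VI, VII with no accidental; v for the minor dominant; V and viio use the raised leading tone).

iv64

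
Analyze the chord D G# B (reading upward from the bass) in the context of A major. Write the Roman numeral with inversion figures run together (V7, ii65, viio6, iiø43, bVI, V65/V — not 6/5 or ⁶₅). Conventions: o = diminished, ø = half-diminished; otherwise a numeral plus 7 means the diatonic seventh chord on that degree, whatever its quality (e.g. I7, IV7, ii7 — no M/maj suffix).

viio64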